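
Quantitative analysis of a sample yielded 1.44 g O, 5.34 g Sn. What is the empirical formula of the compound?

O2Sn

Moles — O: 1.44 / 16.00 = 0.09 mol; Sn: 5.34 / 118.71 = 0.04498 mol
Divide by the smallest (0.04498 mol Sn): O 2.001, Sn 1.000
≈ 2:1 → O2Sn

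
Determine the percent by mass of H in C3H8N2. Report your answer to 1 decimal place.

11.2%

Molar mass = 3(12.01) + 8(1.008) + 2(14.01) = 72.114 g/mol
Mass of H per mole = 8 × 1.008 = 8.064 g
% H = 8.064 / 72.114 × 100 = 11.2%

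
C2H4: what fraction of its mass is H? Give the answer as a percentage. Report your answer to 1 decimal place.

Molar mass = 2(12.01) + 4(1.008) = 28.052 g/mol
Mass of H per mole = 4 × 1.008 = 4.032 g
% H = 4.032 / 28.052 × 100 = 14.4%

14.4%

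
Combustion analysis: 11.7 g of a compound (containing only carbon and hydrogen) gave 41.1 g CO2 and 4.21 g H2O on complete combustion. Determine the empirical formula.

mol C = 41.1 / 44.01 = 0.9339; mass C = 0.9339 × 12.01 = 11.22 g
mol H = 2 × (4.21 / 18.02) = 0.4673; mass H = 0.4673 × 1.008 = 0.4710 g
Divide by the smallest (0.4673 mol H): C 1.999, H 1.000
→ C2H

C2H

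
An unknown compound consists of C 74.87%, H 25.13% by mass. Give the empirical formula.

CH4

Assume 100 g: 74.87 g C, 25.13 g H.
C: 74.87 g ÷ 12.01 g/mol = 6.234 mol
H: 25.13 g ÷ 1.008 g/mol = 24.93 mol
Smallest is C at 6.234 mol; normalising gives C 1.000, H 3.999
Ratio ≈ 1:4, so the empirical formula is CH4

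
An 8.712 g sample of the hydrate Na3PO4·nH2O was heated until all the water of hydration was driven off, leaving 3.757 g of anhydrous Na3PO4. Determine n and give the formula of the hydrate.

Mass of water lost = 8.712 − 3.757 = 4.955 g → 4.955 / 18.02 = 0.275 mol H2O
Molar mass of Na3PO4 = 163.94 g/mol → mol Na3PO4 = 3.757 / 163.94 = 0.02292
n = 0.275 / 0.02292 = 12.00 ≈ 12 → Na3PO4·12H2O

Na3PO4·12H2O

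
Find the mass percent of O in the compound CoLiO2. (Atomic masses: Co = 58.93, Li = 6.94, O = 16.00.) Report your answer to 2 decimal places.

32.70%

Molar mass = 1(58.93) + 1(6.94) + 2(16.00) = 97.870 g/mol
Mass of O per mole = 2 × 16.00 = 32.000 g
% O = 32.000 / 97.870 × 100 = 32.70%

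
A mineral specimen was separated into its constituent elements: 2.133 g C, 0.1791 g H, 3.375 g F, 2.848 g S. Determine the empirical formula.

C2H2F2S

n(C) = 2.133/12.01 = 0.1776, n(H) = 0.1791/1.008 = 0.1777, n(F) = 3.375/19.00 = 0.1776, n(S) = 2.848/32.07 = 0.08881
Divide by the smallest (0.08881 mol S): C 2.000, H 2.001, F 2.000, S 1.000
Ratio ≈ 2:2:2:1, so the empirical formula is C2H2F2S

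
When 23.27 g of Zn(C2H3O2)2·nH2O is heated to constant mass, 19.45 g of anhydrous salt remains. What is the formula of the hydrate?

Zn(C2H3O2)2·2H2O

Mass of water lost = 23.27 − 19.45 = 3.82 g → 3.82 / 18.02 = 0.212 mol H2O
Molar mass of Zn(C2H3O2)2 = 183.47 g/mol → mol Zn(C2H3O2)2 = 19.45 / 183.47 = 0.106
n = 0.212 / 0.106 = 2.00 ≈ 2 → Zn(C2H3O2)2·2H2O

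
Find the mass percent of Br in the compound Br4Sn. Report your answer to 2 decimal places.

72.92%

Molar mass = 4(79.90) + 1(118.71) = 438.310 g/mol
Mass of Br per mole = 4 × 79.90 = 319.600 g
% Br = 319.600 / 438.310 × 100 = 72.92%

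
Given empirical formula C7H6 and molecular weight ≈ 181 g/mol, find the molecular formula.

Empirical-formula mass = 90.12 g/mol
n = 181 / 90.12 = 2.01 ≈ 2
Molecular formula = (C7H6)2 = C14H12

C14H12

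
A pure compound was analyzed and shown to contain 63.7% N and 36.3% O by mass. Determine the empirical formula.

N2O

Assume 100 g: 63.7 g N, 36.3 g O.
n(N) = 63.7/14.01 = 4.547, n(O) = 36.3/16.00 = 2.269
Smallest is O at 2.269 mol; normalising gives N 2.004, O 1.000
→ N2O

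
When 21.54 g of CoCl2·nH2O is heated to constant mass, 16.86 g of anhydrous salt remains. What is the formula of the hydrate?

CoCl2·2H2O

Mass of water lost = 21.54 − 16.86 = 4.68 g → 4.68 / 18.02 = 0.2597 mol H2O
Molar mass of CoCl2 = 129.83 g/mol → mol CoCl2 = 16.86 / 129.83 = 0.1299
n = 0.2597 / 0.1299 = 2.00 ≈ 2 → CoCl2·2H2O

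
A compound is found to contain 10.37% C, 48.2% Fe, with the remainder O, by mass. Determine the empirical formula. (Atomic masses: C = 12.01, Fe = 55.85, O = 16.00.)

CFeO3

Assume 100 g: 10.37 g C, 48.2 g Fe, 41.43 g O.
n(C) = 10.37/12.01 = 0.8634, n(Fe) = 48.2/55.85 = 0.863, n(O) = 41.43/16.00 = 2.589
Ratios (÷ 0.863): C 1.000, Fe 1.000, O 3.000
→ CFeO3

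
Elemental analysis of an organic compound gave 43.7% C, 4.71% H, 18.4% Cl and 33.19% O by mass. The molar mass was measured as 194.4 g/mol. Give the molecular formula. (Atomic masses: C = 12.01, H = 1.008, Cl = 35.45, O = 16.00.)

C7H9ClO4

Assume 100 g: 43.7 g C, 4.71 g H, 18.4 g Cl, 33.19 g O.
n(C) = 43.7/12.01 = 3.639, n(H) = 4.71/1.008 = 4.673, n(Cl) = 18.4/35.45 = 0.519, n(O) = 33.19/16.00 = 2.074
Smallest is Cl at 0.519 mol; normalising gives C 7.010, H 9.002, Cl 1.000, O 3.997
Ratio ≈ 7:9:1:4, so the empirical formula is C7H9ClO4
Empirical-formula mass = 192.59 g/mol
n = 194.4 / 192.59 = 1.01 ≈ 1
Molecular formula = empirical formula = C7H9ClO4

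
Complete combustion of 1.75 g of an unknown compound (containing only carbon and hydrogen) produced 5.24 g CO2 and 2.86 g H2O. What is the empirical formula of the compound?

mol C = 5.24 / 44.01 = 0.1191; mass C = 0.1191 × 12.01 = 1.430 g
mol H = 2 × (2.86 / 18.02) = 0.3174; mass H = 0.3174 × 1.008 = 0.3200 g
Ratios (÷ 0.1191): C 1.000, H 2.666
Multiply by 3: C 3.00, H 8.00 → C3H8

C3H8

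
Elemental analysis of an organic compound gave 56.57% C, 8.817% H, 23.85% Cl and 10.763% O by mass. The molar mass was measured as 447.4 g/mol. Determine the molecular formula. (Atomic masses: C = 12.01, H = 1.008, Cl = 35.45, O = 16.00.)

Assume 100 g: 56.57 g C, 8.817 g H, 23.85 g Cl, 10.763 g O.
C: 56.57 g ÷ 12.01 g/mol = 4.71 mol
H: 8.817 g ÷ 1.008 g/mol = 8.747 mol
Cl: 23.85 g ÷ 35.45 g/mol = 0.6728 mol
O: 10.763 g ÷ 16.00 g/mol = 0.6727 mol
Ratios (÷ 0.6727): C 7.002, H 13.003, Cl 1.000, O 1.000
→ C7H13ClO
Empirical-formula mass = 148.62 g/mol
n = 447.4 / 148.62 = 3.01 ≈ 3
Molecular formula = (C7H13ClO)×3 = C21H39Cl3O3

C21H39Cl3O3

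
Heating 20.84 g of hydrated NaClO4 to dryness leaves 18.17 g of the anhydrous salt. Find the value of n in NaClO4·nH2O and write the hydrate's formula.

NaClO4·H2O

Mass of water lost = 20.84 − 18.17 = 2.67 g → 2.67 / 18.02 = 0.1482 mol H2O
Molar mass of NaClO4 = 122.44 g/mol → mol NaClO4 = 18.17 / 122.44 = 0.1484
n = 0.1482 / 0.1484 = 1.00 ≈ 1 → NaClO4·H2O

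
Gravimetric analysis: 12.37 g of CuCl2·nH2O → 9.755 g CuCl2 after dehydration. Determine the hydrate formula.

CuCl2·2H2O

Mass of water lost = 12.37 − 9.755 = 2.615 g → 2.615 / 18.02 = 0.1451 mol H2O
Molar mass of CuCl2 = 134.45 g/mol → mol CuCl2 = 9.755 / 134.45 = 0.07255
n = 0.1451 / 0.07255 = 2.00 ≈ 2 → CuCl2·2H2O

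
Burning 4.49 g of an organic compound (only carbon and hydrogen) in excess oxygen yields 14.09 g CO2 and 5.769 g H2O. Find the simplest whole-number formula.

mol C = 14.09 / 44.01 = 0.3202; mass C = 0.3202 × 12.01 = 3.845 g
mol H = 2 × (5.769 / 18.02) = 0.6403; mass H = 0.6403 × 1.008 = 0.6454 g
Smallest is C at 0.3202 mol; normalising gives C 1.000, H 2.000
Ratio ≈ 1:2, so the empirical formula is CH2

CH2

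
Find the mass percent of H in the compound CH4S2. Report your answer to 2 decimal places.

5.03%

Molar mass = 1(12.01) + 4(1.008) + 2(32.07) = 80.182 g/mol
Mass of H per mole = 4 × 1.008 = 4.032 g
% H = 4.032 / 80.182 × 100 = 5.03%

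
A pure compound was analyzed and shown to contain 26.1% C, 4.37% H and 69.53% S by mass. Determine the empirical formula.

CH2S

Assume 100 g: 26.1 g C, 4.37 g H, 69.53 g S.
Moles — C: 26.1 / 12.01 = 2.173 mol; H: 4.37 / 1.008 = 4.335 mol; S: 69.53 / 32.07 = 2.168 mol
Divide by the smallest (2.168 mol S): C 1.002, H 2.000, S 1.000
≈ 1:2:1 → CH2S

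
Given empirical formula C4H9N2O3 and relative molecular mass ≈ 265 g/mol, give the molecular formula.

C8H18N4O6

Empirical-formula mass = 133.13 g/mol
n = 265 / 133.13 = 1.99 ≈ 2
Molecular formula = (C4H9N2O3)2 = C8H18N4O6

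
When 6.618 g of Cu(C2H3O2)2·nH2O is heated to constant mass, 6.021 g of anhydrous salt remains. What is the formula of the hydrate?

Mass of water lost = 6.618 − 6.021 = 0.597 g → 0.597 / 18.02 = 0.03313 mol H2O
Molar mass of Cu(C2H3O2)2 = 181.64 g/mol → mol Cu(C2H3O2)2 = 6.021 / 181.64 = 0.03315
n = 0.03313 / 0.03315 = 1.00 ≈ 1 → Cu(C2H3O2)2·H2O

Cu(C2H3O2)2·H2O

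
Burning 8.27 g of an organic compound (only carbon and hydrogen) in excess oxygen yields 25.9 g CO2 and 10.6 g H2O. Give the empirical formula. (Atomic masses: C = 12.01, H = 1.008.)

CH2

mol C = 25.9 / 44.01 = 0.5885; mass C = 0.5885 × 12.01 = 7.068 g
mol H = 2 × (10.6 / 18.02) = 1.176; mass H = 1.176 × 1.008 = 1.186 g
Ratios (÷ 0.5885): C 1.000, H 1.999
→ CH2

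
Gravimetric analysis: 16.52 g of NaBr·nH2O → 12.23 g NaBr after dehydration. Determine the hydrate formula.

NaBr·2H2O

Mass of water lost = 16.52 − 12.23 = 4.29 g → 4.29 / 18.02 = 0.2381 mol H2O
Molar mass of NaBr = 102.89 g/mol → mol NaBr = 12.23 / 102.89 = 0.1189
n = 0.2381 / 0.1189 = 2.00 ≈ 2 → NaBr·2H2O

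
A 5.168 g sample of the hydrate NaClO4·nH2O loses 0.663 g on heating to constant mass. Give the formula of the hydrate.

Mass of anhydrous NaClO4 = 5.168 − 0.663 = 4.505 g
mol H2O = 0.663 / 18.02 = 0.03679
Molar mass of NaClO4 = 122.44 g/mol → mol NaClO4 = 4.505 / 122.44 = 0.03679
n = 0.03679 / 0.03679 = 1.00 ≈ 1 → NaClO4·H2O

NaClO4·H2O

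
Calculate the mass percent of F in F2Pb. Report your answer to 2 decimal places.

15.50%

Molar mass = 2(19.00) + 1(207.2) = 245.200 g/mol
Mass of F per mole = 2 × 19.00 = 38.000 g
% F = 38.000 / 245.200 × 100 = 15.50%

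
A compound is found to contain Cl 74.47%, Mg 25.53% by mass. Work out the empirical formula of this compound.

Assume 100 g: 74.47 g Cl, 25.53 g Mg.
Cl: 74.47 g ÷ 35.45 g/mol = 2.101 mol
Mg: 25.53 g ÷ 24.31 g/mol = 1.05 mol
Divide by the smallest (1.05 mol Mg): Cl 2.000, Mg 1.000
≈ 2:1 → Cl2Mg

Cl2Mg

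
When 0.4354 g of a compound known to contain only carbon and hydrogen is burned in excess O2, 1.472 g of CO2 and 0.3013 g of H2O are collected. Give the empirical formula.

mol C = 1.472 / 44.01 = 0.03345; mass C = 0.03345 × 12.01 = 0.4017 g
mol H = 2 × (0.3013 / 18.02) = 0.03344; mass H = 0.03344 × 1.008 = 0.03371 g
Ratios (÷ 0.03344): C 1.000, H 1.000
≈ 1:1 → CH

CH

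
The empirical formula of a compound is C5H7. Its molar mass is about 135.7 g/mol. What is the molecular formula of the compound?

Empirical-formula mass = 67.11 g/mol
n = 135.7 / 67.11 = 2.02 ≈ 2
Molecular formula = (C5H7)2 = C10H14

C10H14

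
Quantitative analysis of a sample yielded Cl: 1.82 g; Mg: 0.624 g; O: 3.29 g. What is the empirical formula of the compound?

Moles — Cl: 1.82 / 35.45 = 0.05134 mol; Mg: 0.624 / 24.31 = 0.02567 mol; O: 3.29 / 16.00 = 0.2056 mol
Smallest is Mg at 0.02567 mol; normalising gives Cl 2.000, Mg 1.000, O 8.011
→ Cl2MgO8

Cl2MgO8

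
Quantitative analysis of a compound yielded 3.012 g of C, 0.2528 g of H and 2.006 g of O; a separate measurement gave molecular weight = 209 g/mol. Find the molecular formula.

Moles — C: 3.012 / 12.01 = 0.2508 mol; H: 0.2528 / 1.008 = 0.2508 mol; O: 2.006 / 16.00 = 0.1254 mol
Divide by the smallest (0.1254 mol O): C 2.000, H 2.000, O 1.000
Ratio ≈ 2:2:1, so the empirical formula is C2H2O
Empirical-formula mass = 42.04 g/mol
n = 209 / 42.04 = 4.97 ≈ 5
Molecular formula = (C2H2O)×5 = C10H10O5

C10H10O5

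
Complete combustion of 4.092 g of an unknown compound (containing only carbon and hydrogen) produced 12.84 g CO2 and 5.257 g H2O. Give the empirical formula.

CH2

mol C = 12.84 / 44.01 = 0.2918; mass C = 0.2918 × 12.01 = 3.504 g
mol H = 2 × (5.257 / 18.02) = 0.5835; mass H = 0.5835 × 1.008 = 0.5881 g
Ratios (÷ 0.2918): C 1.000, H 2.000
Ratio ≈ 1:2, so the empirical formula is CH2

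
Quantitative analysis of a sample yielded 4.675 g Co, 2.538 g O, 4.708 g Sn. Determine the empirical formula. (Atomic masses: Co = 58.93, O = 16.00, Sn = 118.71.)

Co2O4Sn

Co: 4.675 g ÷ 58.93 g/mol = 0.07933 mol
O: 2.538 g ÷ 16.00 g/mol = 0.1586 mol
Sn: 4.708 g ÷ 118.71 g/mol = 0.03966 mol
Ratios (÷ 0.03966): Co 2.000, O 4.000, Sn 1.000
≈ 2:4:1 → Co2O4Sn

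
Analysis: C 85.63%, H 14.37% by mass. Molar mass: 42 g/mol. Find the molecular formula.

Assume 100 g: 85.63 g C, 14.37 g H.
n(C) = 85.63/12.01 = 7.13, n(H) = 14.37/1.008 = 14.26
Divide by the smallest (7.13 mol C): C 1.000, H 1.999
→ CH2
Empirical-formula mass = 14.03 g/mol
n = 42 / 14.03 = 2.99 ≈ 3
Molecular formula = (CH2)×3 = C3H6

C3H6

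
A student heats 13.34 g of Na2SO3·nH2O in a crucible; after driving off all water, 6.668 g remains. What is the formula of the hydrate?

Na2SO3·7H2O

Mass of water lost = 13.34 − 6.668 = 6.672 g → 6.672 / 18.02 = 0.3703 mol H2O
Molar mass of Na2SO3 = 126.05 g/mol → mol Na2SO3 = 6.668 / 126.05 = 0.0529
n = 0.3703 / 0.0529 = 7.00 ≈ 7 → Na2SO3·7H2O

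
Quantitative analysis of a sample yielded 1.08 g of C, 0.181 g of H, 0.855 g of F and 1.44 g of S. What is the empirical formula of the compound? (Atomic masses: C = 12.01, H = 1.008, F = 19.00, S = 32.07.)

C2H4FS

C: 1.08 g ÷ 12.01 g/mol = 0.08993 mol
H: 0.181 g ÷ 1.008 g/mol = 0.1796 mol
F: 0.855 g ÷ 19.00 g/mol = 0.045 mol
S: 1.44 g ÷ 32.07 g/mol = 0.0449 mol
Smallest is S at 0.0449 mol; normalising gives C 2.003, H 3.999, F 1.002, S 1.000
Ratio ≈ 2:4:1:1, so the empirical formula is C2H4FS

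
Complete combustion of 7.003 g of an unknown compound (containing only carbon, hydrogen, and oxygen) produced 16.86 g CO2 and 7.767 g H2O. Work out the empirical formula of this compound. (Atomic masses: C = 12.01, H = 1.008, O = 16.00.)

C4H9O

mol C = 16.86 / 44.01 = 0.3831; mass C = 0.3831 × 12.01 = 4.601 g
mol H = 2 × (7.767 / 18.02) = 0.8620; mass H = 0.8620 × 1.008 = 0.8689 g
mass O = 7.003 − (5.470) = 1.533 g → mol O = 0.09582
Divide by the smallest (0.09582 mol O): C 3.998, H 8.997, O 1.000
Ratio ≈ 4:9:1, so the empirical formula is C4H9O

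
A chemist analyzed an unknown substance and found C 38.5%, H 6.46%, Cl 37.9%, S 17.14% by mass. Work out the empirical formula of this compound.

C6H12Cl2S

Assume 100 g: 38.5 g C, 6.46 g H, 37.9 g Cl, 17.14 g S.
Moles — C: 38.5 / 12.01 = 3.206 mol; H: 6.46 / 1.008 = 6.409 mol; Cl: 37.9 / 35.45 = 1.069 mol; S: 17.14 / 32.07 = 0.5345 mol
Ratios (÷ 0.5345): C 5.998, H 11.991, Cl 2.000, S 1.000
Ratio ≈ 6:12:2:1, so the empirical formula is C6H12Cl2S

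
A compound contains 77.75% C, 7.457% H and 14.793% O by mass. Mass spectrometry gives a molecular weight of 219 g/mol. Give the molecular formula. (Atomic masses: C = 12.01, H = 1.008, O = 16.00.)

C14H16O2

Assume 100 g: 77.75 g C, 7.457 g H, 14.793 g O.
C: 77.75 g ÷ 12.01 g/mol = 6.474 mol
H: 7.457 g ÷ 1.008 g/mol = 7.398 mol
O: 14.793 g ÷ 16.00 g/mol = 0.9246 mol
Divide by the smallest (0.9246 mol O): C 7.002, H 8.001, O 1.000
Ratio ≈ 7:8:1, so the empirical formula is C7H8O
Empirical-formula mass = 108.13 g/mol
n = 219 / 108.13 = 2.03 ≈ 2
Molecular formula = (C7H8O)×2 = C14H16O2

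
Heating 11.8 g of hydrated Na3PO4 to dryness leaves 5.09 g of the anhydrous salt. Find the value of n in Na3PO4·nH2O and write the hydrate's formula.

Mass of water lost = 11.8 − 5.09 = 6.71 g → 6.71 / 18.02 = 0.3724 mol H2O
Molar mass of Na3PO4 = 163.94 g/mol → mol Na3PO4 = 5.09 / 163.94 = 0.03105
n = 0.3724 / 0.03105 = 11.99 ≈ 12 → Na3PO4·12H2O

Na3PO4·12H2O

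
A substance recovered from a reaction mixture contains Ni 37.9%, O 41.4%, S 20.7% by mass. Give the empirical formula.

Assume 100 g: 37.9 g Ni, 41.4 g O, 20.7 g S.
n(Ni) = 37.9/58.69 = 0.6458, n(O) = 41.4/16.00 = 2.587, n(S) = 20.7/32.07 = 0.6455
Divide by the smallest (0.6455 mol S): Ni 1.000, O 4.009, S 1.000
≈ 1:4:1 → NiO4S

NiO4S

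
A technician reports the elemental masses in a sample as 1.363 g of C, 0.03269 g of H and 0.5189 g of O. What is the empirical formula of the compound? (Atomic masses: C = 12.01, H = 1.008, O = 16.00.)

n(C) = 1.363/12.01 = 0.1135, n(H) = 0.03269/1.008 = 0.03243, n(O) = 0.5189/16.00 = 0.03243
Divide by the smallest (0.03243 mol H): C 3.499, H 1.000, O 1.000
Multiply by 2: C 7.00, H 2.00, O 2.00 → C7H2O2

C7H2O2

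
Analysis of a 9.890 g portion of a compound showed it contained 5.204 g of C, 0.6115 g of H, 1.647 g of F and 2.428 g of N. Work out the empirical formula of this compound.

C5H7FN2

Moles — C: 5.204 / 12.01 = 0.4333 mol; H: 0.6115 / 1.008 = 0.6066 mol; F: 1.647 / 19.00 = 0.08668 mol; N: 2.428 / 14.01 = 0.1733 mol
Divide by the smallest (0.08668 mol F): C 4.999, H 6.998, F 1.000, N 1.999
Ratio ≈ 5:7:1:2, so the empirical formula is C5H7FN2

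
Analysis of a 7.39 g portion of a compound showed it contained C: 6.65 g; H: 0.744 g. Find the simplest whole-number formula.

C3H4

n(C) = 6.65/12.01 = 0.5537, n(H) = 0.744/1.008 = 0.7381
Smallest is C at 0.5537 mol; normalising gives C 1.000, H 1.333
Scaling by 3: C 3.00, H 4.00 → C3H4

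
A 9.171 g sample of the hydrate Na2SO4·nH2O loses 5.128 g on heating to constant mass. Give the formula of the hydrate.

Mass of anhydrous Na2SO4 = 9.171 − 5.128 = 4.043 g
mol H2O = 5.128 / 18.02 = 0.2846
Molar mass of Na2SO4 = 142.05 g/mol → mol Na2SO4 = 4.043 / 142.05 = 0.02846
n = 0.2846 / 0.02846 = 10.00 ≈ 10 → Na2SO4·10H2O

Na2SO4·10H2O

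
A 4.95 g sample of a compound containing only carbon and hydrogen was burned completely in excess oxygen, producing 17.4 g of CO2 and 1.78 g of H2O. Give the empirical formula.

mol C = 17.4 / 44.01 = 0.3954; mass C = 0.3954 × 12.01 = 4.748 g
mol H = 2 × (1.78 / 18.02) = 0.1976; mass H = 0.1976 × 1.008 = 0.1991 g
Ratios (÷ 0.1976): C 2.001, H 1.000
≈ 2:1 → C2H

C2H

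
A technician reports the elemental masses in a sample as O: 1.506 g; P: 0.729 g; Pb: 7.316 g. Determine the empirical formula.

Moles — O: 1.506 / 16.00 = 0.09413 mol; P: 0.729 / 30.97 = 0.02354 mol; Pb: 7.316 / 207.2 = 0.03531 mol
Ratios (÷ 0.02354): O 3.999, P 1.000, Pb 1.500
Multiply by 2: O 8.00, P 2.00, Pb 3.00 → O8P2Pb3

O8P2Pb3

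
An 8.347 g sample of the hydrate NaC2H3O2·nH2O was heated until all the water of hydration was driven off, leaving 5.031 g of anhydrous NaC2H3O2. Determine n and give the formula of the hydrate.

Mass of water lost = 8.347 − 5.031 = 3.316 g → 3.316 / 18.02 = 0.184 mol H2O
Molar mass of NaC2H3O2 = 82.03 g/mol → mol NaC2H3O2 = 5.031 / 82.03 = 0.06133
n = 0.184 / 0.06133 = 3.00 ≈ 3 → NaC2H3O2·3H2O

NaC2H3O2·3H2O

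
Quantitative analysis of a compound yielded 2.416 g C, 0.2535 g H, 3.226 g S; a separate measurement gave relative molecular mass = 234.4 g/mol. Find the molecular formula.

C8H10S4

C: 2.416 g ÷ 12.01 g/mol = 0.2012 mol
H: 0.2535 g ÷ 1.008 g/mol = 0.2515 mol
S: 3.226 g ÷ 32.07 g/mol = 0.1006 mol
Ratios (÷ 0.1006): C 2.000, H 2.500, S 1.000
Multiply by 2: C 4.00, H 5.00, S 2.00 → C4H5S2
Empirical-formula mass = 117.22 g/mol
n = 234.4 / 117.22 = 2.00 ≈ 2
Molecular formula = (C4H5S2)×2 = C8H10S4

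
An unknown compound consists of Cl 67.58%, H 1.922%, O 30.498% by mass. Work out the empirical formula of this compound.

ClHO

Assume 100 g: 67.58 g Cl, 1.922 g H, 30.498 g O.
n(Cl) = 67.58/35.45 = 1.906, n(H) = 1.922/1.008 = 1.907, n(O) = 30.498/16.00 = 1.906
Ratios (÷ 1.906): Cl 1.000, H 1.000, O 1.000
Ratio ≈ 1:1:1, so the empirical formula is ClHO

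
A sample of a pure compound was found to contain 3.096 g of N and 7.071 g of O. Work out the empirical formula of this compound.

Moles — N: 3.096 / 14.01 = 0.221 mol; O: 7.071 / 16.00 = 0.4419 mol
Smallest is N at 0.221 mol; normalising gives N 1.000, O 2.000
≈ 1:2 → NO2

NO2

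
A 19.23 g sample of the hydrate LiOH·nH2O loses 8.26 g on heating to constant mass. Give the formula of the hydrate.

LiOH·H2O

Mass of anhydrous LiOH = 19.23 − 8.26 = 10.97 g
mol H2O = 8.26 / 18.02 = 0.4584
Molar mass of LiOH = 23.95 g/mol → mol LiOH = 10.97 / 23.95 = 0.4581
n = 0.4584 / 0.4581 = 1.00 ≈ 1 → LiOH·H2O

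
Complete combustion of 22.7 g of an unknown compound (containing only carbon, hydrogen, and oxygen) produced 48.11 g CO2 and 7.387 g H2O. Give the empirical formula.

mol C = 48.11 / 44.01 = 1.093; mass C = 1.093 × 12.01 = 13.13 g
mol H = 2 × (7.387 / 18.02) = 0.8199; mass H = 0.8199 × 1.008 = 0.8264 g
mass O = 22.7 − (13.96) = 8.745 g → mol O = 0.5465
Smallest is O at 0.5465 mol; normalising gives C 2.000, H 1.500, O 1.000
×2: C 4.00, H 3.00, O 2.00 → C4H3O2

C4H3O2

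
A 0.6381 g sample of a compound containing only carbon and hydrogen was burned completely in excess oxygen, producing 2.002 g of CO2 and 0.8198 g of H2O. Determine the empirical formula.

mol C = 2.002 / 44.01 = 0.04549; mass C = 0.04549 × 12.01 = 0.5463 g
mol H = 2 × (0.8198 / 18.02) = 0.09099; mass H = 0.09099 × 1.008 = 0.09172 g
Divide by the smallest (0.04549 mol C): C 1.000, H 2.000
→ CH2

CH2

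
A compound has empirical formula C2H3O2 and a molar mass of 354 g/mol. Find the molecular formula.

Empirical-formula mass = 59.04 g/mol
n = 354 / 59.04 = 6.00 ≈ 6
Molecular formula = (C2H3O2)6 = C12H18O12

C12H18O12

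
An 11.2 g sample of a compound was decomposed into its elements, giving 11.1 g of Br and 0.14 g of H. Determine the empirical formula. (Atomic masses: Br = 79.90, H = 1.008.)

Moles — Br: 11.1 / 79.90 = 0.1389 mol; H: 0.14 / 1.008 = 0.1389 mol
Smallest is H at 0.1389 mol; normalising gives Br 1.000, H 1.000
≈ 1:1 → BrH

BrH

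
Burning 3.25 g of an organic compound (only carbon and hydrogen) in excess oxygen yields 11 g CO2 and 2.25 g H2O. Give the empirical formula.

mol C = 11 / 44.01 = 0.2499; mass C = 0.2499 × 12.01 = 3.002 g
mol H = 2 × (2.25 / 18.02) = 0.2497; mass H = 0.2497 × 1.008 = 0.2517 g
Smallest is H at 0.2497 mol; normalising gives C 1.001, H 1.000
≈ 1:1 → CH

CH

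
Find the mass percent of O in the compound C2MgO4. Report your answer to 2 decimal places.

Molar mass = 2(12.01) + 1(24.31) + 4(16.00) = 112.330 g/mol
Mass of O per mole = 4 × 16.00 = 64.000 g
% O = 64.000 / 112.330 × 100 = 56.97%

56.97%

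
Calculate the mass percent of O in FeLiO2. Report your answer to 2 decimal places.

Molar mass = 1(55.85) + 1(6.94) + 2(16.00) = 94.790 g/mol
Mass of O per mole = 2 × 16.00 = 32.000 g
% O = 32.000 / 94.790 × 100 = 33.76%

33.76%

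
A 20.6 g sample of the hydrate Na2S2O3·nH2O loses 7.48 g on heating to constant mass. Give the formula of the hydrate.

Na2S2O3·5H2O

Mass of anhydrous Na2S2O3 = 20.6 − 7.48 = 13.12 g
mol H2O = 7.48 / 18.02 = 0.4151
Molar mass of Na2S2O3 = 158.12 g/mol → mol Na2S2O3 = 13.12 / 158.12 = 0.08297
n = 0.4151 / 0.08297 = 5.00 ≈ 5 → Na2S2O3·5H2O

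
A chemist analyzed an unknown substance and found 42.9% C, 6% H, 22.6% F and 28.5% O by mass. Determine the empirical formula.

Assume 100 g: 42.9 g C, 6 g H, 22.6 g F, 28.5 g O.
Moles — C: 42.9 / 12.01 = 3.572 mol; H: 6 / 1.008 = 5.952 mol; F: 22.6 / 19.00 = 1.189 mol; O: 28.5 / 16.00 = 1.781 mol
Smallest is F at 1.189 mol; normalising gives C 3.003, H 5.004, F 1.000, O 1.498
Scaling by 2: C 6.01, H 10.01, F 2.00, O 3.00 → C6H10F2O3

C6H10F2O3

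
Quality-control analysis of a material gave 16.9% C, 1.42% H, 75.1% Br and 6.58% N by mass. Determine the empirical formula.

Assume 100 g: 16.9 g C, 1.42 g H, 75.1 g Br, 6.58 g N.
C: 16.9 g ÷ 12.01 g/mol = 1.407 mol
H: 1.42 g ÷ 1.008 g/mol = 1.409 mol
Br: 75.1 g ÷ 79.90 g/mol = 0.9399 mol
N: 6.58 g ÷ 14.01 g/mol = 0.4697 mol
Divide by the smallest (0.4697 mol N): C 2.996, H 2.999, Br 2.001, N 1.000
Ratio ≈ 3:3:2:1, so the empirical formula is C3H3Br2N

C3H3Br2N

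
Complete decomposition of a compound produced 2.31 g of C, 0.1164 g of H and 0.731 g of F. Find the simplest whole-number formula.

Moles — C: 2.31 / 12.01 = 0.1923 mol; H: 0.1164 / 1.008 = 0.1155 mol; F: 0.731 / 19.00 = 0.03847 mol
Ratios (÷ 0.03847): C 4.999, H 3.001, F 1.000
Ratio ≈ 5:3:1, so the empirical formula is C5H3F

C5H3F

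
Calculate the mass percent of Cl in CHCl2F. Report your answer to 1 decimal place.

Molar mass = 1(12.01) + 1(1.008) + 2(35.45) + 1(19.00) = 102.918 g/mol
Mass of Cl per mole = 2 × 35.45 = 70.900 g
% Cl = 70.900 / 102.918 × 100 = 68.9%

68.9%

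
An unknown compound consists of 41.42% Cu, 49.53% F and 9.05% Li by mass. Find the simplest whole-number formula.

CuF4Li2

Assume 100 g: 41.42 g Cu, 49.53 g F, 9.05 g Li.
Cu: 41.42 g ÷ 63.55 g/mol = 0.6518 mol
F: 49.53 g ÷ 19.00 g/mol = 2.607 mol
Li: 9.05 g ÷ 6.94 g/mol = 1.304 mol
Smallest is Cu at 0.6518 mol; normalising gives Cu 1.000, F 4.000, Li 2.001
Ratio ≈ 1:4:2, so the empirical formula is CuF4Li2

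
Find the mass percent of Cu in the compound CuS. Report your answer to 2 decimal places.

66.46%

Molar mass = 1(63.55) + 1(32.07) = 95.620 g/mol
Mass of Cu per mole = 1 × 63.55 = 63.550 g
% Cu = 63.550 / 95.620 × 100 = 66.46%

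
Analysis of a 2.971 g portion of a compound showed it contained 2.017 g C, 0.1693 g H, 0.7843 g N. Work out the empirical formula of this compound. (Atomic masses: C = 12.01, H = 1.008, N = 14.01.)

Moles — C: 2.017 / 12.01 = 0.1679 mol; H: 0.1693 / 1.008 = 0.168 mol; N: 0.7843 / 14.01 = 0.05598 mol
Divide by the smallest (0.05598 mol N): C 3.000, H 3.000, N 1.000
Ratio ≈ 3:3:1, so the empirical formula is C3H3N

C3H3N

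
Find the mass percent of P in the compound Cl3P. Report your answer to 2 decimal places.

22.55%

Molar mass = 3(35.45) + 1(30.97) = 137.320 g/mol
Mass of P per mole = 1 × 30.97 = 30.970 g
% P = 30.970 / 137.320 × 100 = 22.55%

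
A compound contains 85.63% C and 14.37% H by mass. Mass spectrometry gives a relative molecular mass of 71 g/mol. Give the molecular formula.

C5H10

Assume 100 g: 85.63 g C, 14.37 g H.
Moles — C: 85.63 / 12.01 = 7.13 mol; H: 14.37 / 1.008 = 14.26 mol
Smallest is C at 7.13 mol; normalising gives C 1.000, H 1.999
Ratio ≈ 1:2, so the empirical formula is CH2
Empirical-formula mass = 14.03 g/mol
n = 71 / 14.03 = 5.06 ≈ 5
Molecular formula = (CH2)×5 = C5H10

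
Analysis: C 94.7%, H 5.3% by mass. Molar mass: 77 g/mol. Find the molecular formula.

Assume 100 g: 94.7 g C, 5.3 g H.
Moles — C: 94.7 / 12.01 = 7.885 mol; H: 5.3 / 1.008 = 5.258 mol
Ratios (÷ 5.258): C 1.500, H 1.000
Scaling by 2: C 3.00, H 2.00 → C3H2
Empirical-formula mass = 38.05 g/mol
n = 77 / 38.05 = 2.02 ≈ 2
Molecular formula = (C3H2)×2 = C6H4

C6H4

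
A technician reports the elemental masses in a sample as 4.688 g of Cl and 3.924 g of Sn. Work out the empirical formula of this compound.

Cl4Sn

n(Cl) = 4.688/35.45 = 0.1322, n(Sn) = 3.924/118.71 = 0.03306
Ratios (÷ 0.03306): Cl 4.001, Sn 1.000
→ Cl4Sn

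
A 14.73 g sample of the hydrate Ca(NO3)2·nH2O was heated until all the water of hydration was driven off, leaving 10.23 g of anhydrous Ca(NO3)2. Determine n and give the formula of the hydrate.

Mass of water lost = 14.73 − 10.23 = 4.5 g → 4.5 / 18.02 = 0.2497 mol H2O
Molar mass of Ca(NO3)2 = 164.10 g/mol → mol Ca(NO3)2 = 10.23 / 164.10 = 0.06234
n = 0.2497 / 0.06234 = 4.01 ≈ 4 → Ca(NO3)2·4H2O

Ca(NO3)2·4H2O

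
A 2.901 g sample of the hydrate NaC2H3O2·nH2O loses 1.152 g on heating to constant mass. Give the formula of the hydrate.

Mass of anhydrous NaC2H3O2 = 2.901 − 1.152 = 1.749 g
mol H2O = 1.152 / 18.02 = 0.06393
Molar mass of NaC2H3O2 = 82.03 g/mol → mol NaC2H3O2 = 1.749 / 82.03 = 0.02132
n = 0.06393 / 0.02132 = 3.00 ≈ 3 → NaC2H3O2·3H2O

NaC2H3O2·3H2O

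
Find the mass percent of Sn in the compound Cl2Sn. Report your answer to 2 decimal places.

62.61%

Molar mass = 2(35.45) + 1(118.71) = 189.610 g/mol
Mass of Sn per mole = 1 × 118.71 = 118.710 g
% Sn = 118.710 / 189.610 × 100 = 62.61%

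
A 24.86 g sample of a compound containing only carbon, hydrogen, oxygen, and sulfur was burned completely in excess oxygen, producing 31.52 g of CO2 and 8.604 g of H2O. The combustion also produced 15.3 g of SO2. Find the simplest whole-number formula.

mol C = 31.52 / 44.01 = 0.7162; mass C = 0.7162 × 12.01 = 8.602 g
mol H = 2 × (8.604 / 18.02) = 0.9549; mass H = 0.9549 × 1.008 = 0.9626 g
mol S = 15.3 / 64.07 = 0.2388; mass S = 7.658 g
mass O = 24.86 − (17.22) = 7.637 g → mol O = 0.4773
Smallest is S at 0.2388 mol; normalising gives C 2.999, H 3.999, O 1.999, S 1.000
Ratio ≈ 3:4:2:1, so the empirical formula is C3H4O2S

C3H4O2S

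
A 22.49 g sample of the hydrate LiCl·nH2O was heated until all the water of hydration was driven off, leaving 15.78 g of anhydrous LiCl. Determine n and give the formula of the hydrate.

Mass of water lost = 22.49 − 15.78 = 6.71 g → 6.71 / 18.02 = 0.3724 mol H2O
Molar mass of LiCl = 42.39 g/mol → mol LiCl = 15.78 / 42.39 = 0.3723
n = 0.3724 / 0.3723 = 1.00 ≈ 1 → LiCl·H2O

LiCl·H2O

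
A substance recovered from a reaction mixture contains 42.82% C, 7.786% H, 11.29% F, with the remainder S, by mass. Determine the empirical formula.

Assume 100 g: 42.82 g C, 7.786 g H, 11.29 g F, 38.104 g S.
n(C) = 42.82/12.01 = 3.565, n(H) = 7.786/1.008 = 7.724, n(F) = 11.29/19.00 = 0.5942, n(S) = 38.104/32.07 = 1.188
Ratios (÷ 0.5942): C 6.000, H 12.999, F 1.000, S 2.000
≈ 6:13:1:2 → C6H13FS2

C6H13FS2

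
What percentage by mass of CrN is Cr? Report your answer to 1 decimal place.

78.8%

Molar mass = 1(52.00) + 1(14.01) = 66.010 g/mol
Mass of Cr per mole = 1 × 52.00 = 52.000 g
% Cr = 52.000 / 66.010 × 100 = 78.8%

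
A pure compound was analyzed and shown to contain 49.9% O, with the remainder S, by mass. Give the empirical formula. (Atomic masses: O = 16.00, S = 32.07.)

Assume 100 g: 49.9 g O, 50.1 g S.
n(O) = 49.9/16.00 = 3.119, n(S) = 50.1/32.07 = 1.562
Smallest is S at 1.562 mol; normalising gives O 1.996, S 1.000
Ratio ≈ 2:1, so the empirical formula is O2S

O2S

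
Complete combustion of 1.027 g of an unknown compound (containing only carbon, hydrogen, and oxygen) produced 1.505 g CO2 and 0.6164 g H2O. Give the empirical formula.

mol C = 1.505 / 44.01 = 0.03420; mass C = 0.03420 × 12.01 = 0.4107 g
mol H = 2 × (0.6164 / 18.02) = 0.06841; mass H = 0.06841 × 1.008 = 0.06896 g
mass O = 1.027 − (0.4797) = 0.5473 g → mol O = 0.03421
Smallest is C at 0.0342 mol; normalising gives C 1.000, H 2.001, O 1.000
→ CH2O

CH2O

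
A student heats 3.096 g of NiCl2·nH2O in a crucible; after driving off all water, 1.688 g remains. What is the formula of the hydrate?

Mass of water lost = 3.096 − 1.688 = 1.408 g → 1.408 / 18.02 = 0.07814 mol H2O
Molar mass of NiCl2 = 129.59 g/mol → mol NiCl2 = 1.688 / 129.59 = 0.01303
n = 0.07814 / 0.01303 = 6.00 ≈ 6 → NiCl2·6H2O

NiCl2·6H2O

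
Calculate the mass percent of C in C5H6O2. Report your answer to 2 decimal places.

61.21%

Molar mass = 5(12.01) + 6(1.008) + 2(16.00) = 98.098 g/mol
Mass of C per mole = 5 × 12.01 = 60.050 g
% C = 60.050 / 98.098 × 100 = 61.21%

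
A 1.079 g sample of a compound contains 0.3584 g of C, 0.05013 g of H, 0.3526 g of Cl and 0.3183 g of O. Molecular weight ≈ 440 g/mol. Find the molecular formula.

C12H20Cl4O8

Moles — C: 0.3584 / 12.01 = 0.02984 mol; H: 0.05013 / 1.008 = 0.04973 mol; Cl: 0.3526 / 35.45 = 0.009946 mol; O: 0.3183 / 16.00 = 0.01989 mol
Divide by the smallest (0.009946 mol Cl): C 3.000, H 5.000, Cl 1.000, O 2.000
≈ 3:5:1:2 → C3H5ClO2
Empirical-formula mass = 108.52 g/mol
n = 440 / 108.52 = 4.05 ≈ 4
Molecular formula = (C3H5ClO2)×4 = C12H20Cl4O8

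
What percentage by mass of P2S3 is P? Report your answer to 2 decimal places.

Molar mass = 2(30.97) + 3(32.07) = 158.150 g/mol
Mass of P per mole = 2 × 30.97 = 61.940 g
% P = 61.940 / 158.150 × 100 = 39.17%

39.17%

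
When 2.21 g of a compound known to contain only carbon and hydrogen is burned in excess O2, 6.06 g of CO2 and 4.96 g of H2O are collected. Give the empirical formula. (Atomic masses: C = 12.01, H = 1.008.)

CH4

mol C = 6.06 / 44.01 = 0.1377; mass C = 0.1377 × 12.01 = 1.654 g
mol H = 2 × (4.96 / 18.02) = 0.5505; mass H = 0.5505 × 1.008 = 0.5549 g
Ratios (÷ 0.1377): C 1.000, H 3.998
≈ 1:4 → CH4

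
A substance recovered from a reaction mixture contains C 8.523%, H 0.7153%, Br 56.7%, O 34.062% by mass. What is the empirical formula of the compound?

CHBrO3

Assume 100 g: 8.523 g C, 0.7153 g H, 56.7 g Br, 34.062 g O.
C: 8.523 g ÷ 12.01 g/mol = 0.7097 mol
H: 0.7153 g ÷ 1.008 g/mol = 0.7096 mol
Br: 56.7 g ÷ 79.90 g/mol = 0.7096 mol
O: 34.062 g ÷ 16.00 g/mol = 2.129 mol
Divide by the smallest (0.7096 mol H): C 1.000, H 1.000, Br 1.000, O 3.000
Ratio ≈ 1:1:1:3, so the empirical formula is CHBrO3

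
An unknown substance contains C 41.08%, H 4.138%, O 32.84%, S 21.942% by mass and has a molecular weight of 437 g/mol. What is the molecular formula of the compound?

Assume 100 g: 41.08 g C, 4.138 g H, 32.84 g O, 21.942 g S.
C: 41.08 g ÷ 12.01 g/mol = 3.42 mol
H: 4.138 g ÷ 1.008 g/mol = 4.105 mol
O: 32.84 g ÷ 16.00 g/mol = 2.053 mol
S: 21.942 g ÷ 32.07 g/mol = 0.6842 mol
Ratios (÷ 0.6842): C 4.999, H 6.000, O 3.000, S 1.000
→ C5H6O3S
Empirical-formula mass = 146.17 g/mol
n = 437 / 146.17 = 2.99 ≈ 3
Molecular formula = (C5H6O3S)×3 = C15H18O9S3

C15H18O9S3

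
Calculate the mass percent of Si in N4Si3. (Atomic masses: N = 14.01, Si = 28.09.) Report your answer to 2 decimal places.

Molar mass = 4(14.01) + 3(28.09) = 140.310 g/mol
Mass of Si per mole = 3 × 28.09 = 84.270 g
% Si = 84.270 / 140.310 × 100 = 60.06%

60.06%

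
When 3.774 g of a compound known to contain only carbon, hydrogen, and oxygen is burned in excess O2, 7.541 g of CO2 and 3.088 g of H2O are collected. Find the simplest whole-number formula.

mol C = 7.541 / 44.01 = 0.1713; mass C = 0.1713 × 12.01 = 2.058 g
mol H = 2 × (3.088 / 18.02) = 0.3427; mass H = 0.3427 × 1.008 = 0.3455 g
mass O = 3.774 − (2.403) = 1.371 g → mol O = 0.08567
Ratios (÷ 0.08567): C 2.000, H 4.001, O 1.000
→ C2H4O

C2H4O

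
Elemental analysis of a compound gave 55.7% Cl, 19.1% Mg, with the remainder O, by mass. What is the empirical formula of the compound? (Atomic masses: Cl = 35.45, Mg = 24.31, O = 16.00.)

Cl2MgO2

Assume 100 g: 55.7 g Cl, 19.1 g Mg, 25.2 g O.
Moles — Cl: 55.7 / 35.45 = 1.571 mol; Mg: 19.1 / 24.31 = 0.7857 mol; O: 25.2 / 16.00 = 1.575 mol
Ratios (÷ 0.7857): Cl 2.000, Mg 1.000, O 2.005
→ Cl2MgO2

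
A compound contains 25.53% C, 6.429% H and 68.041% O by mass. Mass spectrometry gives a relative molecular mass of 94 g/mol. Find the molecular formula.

C2H6O4

Assume 100 g: 25.53 g C, 6.429 g H, 68.041 g O.
Moles — C: 25.53 / 12.01 = 2.126 mol; H: 6.429 / 1.008 = 6.378 mol; O: 68.041 / 16.00 = 4.253 mol
Smallest is C at 2.126 mol; normalising gives C 1.000, H 3.000, O 2.001
→ CH3O2
Empirical-formula mass = 47.03 g/mol
n = 94 / 47.03 = 2.00 ≈ 2
Molecular formula = (CH3O2)×2 = C2H6O4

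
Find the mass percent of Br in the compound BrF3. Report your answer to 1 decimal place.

58.4%

Molar mass = 1(79.90) + 3(19.00) = 136.900 g/mol
Mass of Br per mole = 1 × 79.90 = 79.900 g
% Br = 79.900 / 136.900 × 100 = 58.4%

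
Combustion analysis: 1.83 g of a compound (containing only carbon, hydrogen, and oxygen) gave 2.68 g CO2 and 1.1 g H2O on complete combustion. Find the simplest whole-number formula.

CH2O

mol C = 2.68 / 44.01 = 0.06090; mass C = 0.06090 × 12.01 = 0.7314 g
mol H = 2 × (1.1 / 18.02) = 0.1221; mass H = 0.1221 × 1.008 = 0.1231 g
mass O = 1.83 − (0.8544) = 0.9756 g → mol O = 0.06097
Smallest is C at 0.0609 mol; normalising gives C 1.000, H 2.005, O 1.001
→ CH2O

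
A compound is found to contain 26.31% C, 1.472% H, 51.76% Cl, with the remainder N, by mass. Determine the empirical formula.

C3H2Cl2N2

Assume 100 g: 26.31 g C, 1.472 g H, 51.76 g Cl, 20.458 g N.
Moles — C: 26.31 / 12.01 = 2.191 mol; H: 1.472 / 1.008 = 1.46 mol; Cl: 51.76 / 35.45 = 1.46 mol; N: 20.458 / 14.01 = 1.46 mol
Smallest is Cl at 1.46 mol; normalising gives C 1.500, H 1.000, Cl 1.000, N 1.000
Multiply by 2: C 3.00, H 2.00, Cl 2.00, N 2.00 → C3H2Cl2N2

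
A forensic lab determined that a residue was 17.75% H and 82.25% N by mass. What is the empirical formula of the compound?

Assume 100 g: 17.75 g H, 82.25 g N.
H: 17.75 g ÷ 1.008 g/mol = 17.61 mol
N: 82.25 g ÷ 14.01 g/mol = 5.871 mol
Ratios (÷ 5.871): H 2.999, N 1.000
≈ 3:1 → H3N

H3N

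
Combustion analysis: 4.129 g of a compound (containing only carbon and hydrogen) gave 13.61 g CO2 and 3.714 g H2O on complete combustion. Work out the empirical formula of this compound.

C3H4

mol C = 13.61 / 44.01 = 0.3092; mass C = 0.3092 × 12.01 = 3.714 g
mol H = 2 × (3.714 / 18.02) = 0.4122; mass H = 0.4122 × 1.008 = 0.4155 g
Divide by the smallest (0.3092 mol C): C 1.000, H 1.333
Scaling by 3: C 3.00, H 4.00 → C3H4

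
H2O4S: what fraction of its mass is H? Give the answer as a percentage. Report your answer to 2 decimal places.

2.06%

Molar mass = 2(1.008) + 4(16.00) + 1(32.07) = 98.086 g/mol
Mass of H per mole = 2 × 1.008 = 2.016 g
% H = 2.016 / 98.086 × 100 = 2.06%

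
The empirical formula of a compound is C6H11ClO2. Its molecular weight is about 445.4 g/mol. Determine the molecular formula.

C18H33Cl3O6

Empirical-formula mass = 150.60 g/mol
n = 445.4 / 150.60 = 2.96 ≈ 3
Molecular formula = (C6H11ClO2)3 = C18H33Cl3O6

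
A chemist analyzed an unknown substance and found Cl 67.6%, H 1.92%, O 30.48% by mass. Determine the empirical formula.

Assume 100 g: 67.6 g Cl, 1.92 g H, 30.48 g O.
Moles — Cl: 67.6 / 35.45 = 1.907 mol; H: 1.92 / 1.008 = 1.905 mol; O: 30.48 / 16.00 = 1.905 mol
Divide by the smallest (1.905 mol H): Cl 1.001, H 1.000, O 1.000
→ ClHO

ClHO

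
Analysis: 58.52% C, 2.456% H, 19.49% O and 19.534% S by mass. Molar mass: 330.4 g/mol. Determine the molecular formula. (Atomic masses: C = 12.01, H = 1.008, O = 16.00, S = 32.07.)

C16H8O4S2

Assume 100 g: 58.52 g C, 2.456 g H, 19.49 g O, 19.534 g S.
Moles — C: 58.52 / 12.01 = 4.873 mol; H: 2.456 / 1.008 = 2.437 mol; O: 19.49 / 16.00 = 1.218 mol; S: 19.534 / 32.07 = 0.6091 mol
Smallest is S at 0.6091 mol; normalising gives C 8.000, H 4.000, O 2.000, S 1.000
→ C8H4O2S
Empirical-formula mass = 164.18 g/mol
n = 330.4 / 164.18 = 2.01 ≈ 2
Molecular formula = (C8H4O2S)×2 = C16H8O4S2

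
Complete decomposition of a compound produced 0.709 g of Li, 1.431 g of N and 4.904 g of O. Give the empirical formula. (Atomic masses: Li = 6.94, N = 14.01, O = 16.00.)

Moles — Li: 0.709 / 6.94 = 0.1022 mol; N: 1.431 / 14.01 = 0.1021 mol; O: 4.904 / 16.00 = 0.3065 mol
Divide by the smallest (0.1021 mol N): Li 1.000, N 1.000, O 3.001
≈ 1:1:3 → LiNO3

LiNO3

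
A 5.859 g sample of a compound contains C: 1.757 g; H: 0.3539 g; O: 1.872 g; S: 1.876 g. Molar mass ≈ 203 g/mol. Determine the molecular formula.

C5H12O4S2

C: 1.757 g ÷ 12.01 g/mol = 0.1463 mol
H: 0.3539 g ÷ 1.008 g/mol = 0.3511 mol
O: 1.872 g ÷ 16.00 g/mol = 0.117 mol
S: 1.876 g ÷ 32.07 g/mol = 0.0585 mol
Divide by the smallest (0.0585 mol S): C 2.501, H 6.002, O 2.000, S 1.000
×2: C 5.00, H 12.00, O 4.00, S 2.00 → C5H12O4S2
Empirical-formula mass = 200.29 g/mol
n = 203 / 200.29 = 1.01 ≈ 1
Molecular formula = empirical formula = C5H12O4S2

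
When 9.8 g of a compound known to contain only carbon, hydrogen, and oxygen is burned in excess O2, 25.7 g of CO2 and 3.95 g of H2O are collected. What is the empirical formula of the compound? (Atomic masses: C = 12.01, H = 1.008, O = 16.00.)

mol C = 25.7 / 44.01 = 0.5840; mass C = 0.5840 × 12.01 = 7.013 g
mol H = 2 × (3.95 / 18.02) = 0.4384; mass H = 0.4384 × 1.008 = 0.4419 g
mass O = 9.8 − (7.455) = 2.345 g → mol O = 0.1465
Divide by the smallest (0.1465 mol O): C 3.985, H 2.992, O 1.000
→ C4H3O

C4H3O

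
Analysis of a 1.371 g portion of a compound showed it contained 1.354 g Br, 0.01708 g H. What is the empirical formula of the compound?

BrH

Br: 1.354 g ÷ 79.90 g/mol = 0.01695 mol
H: 0.01708 g ÷ 1.008 g/mol = 0.01694 mol
Ratios (÷ 0.01694): Br 1.000, H 1.000
≈ 1:1 → BrH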